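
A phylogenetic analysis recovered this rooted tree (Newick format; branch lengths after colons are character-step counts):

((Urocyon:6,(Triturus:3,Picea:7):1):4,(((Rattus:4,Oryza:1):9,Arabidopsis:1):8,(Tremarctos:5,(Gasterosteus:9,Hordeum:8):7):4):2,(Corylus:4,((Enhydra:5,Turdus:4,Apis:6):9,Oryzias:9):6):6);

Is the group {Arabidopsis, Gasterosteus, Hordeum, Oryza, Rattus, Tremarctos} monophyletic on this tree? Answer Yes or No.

The most recent common ancestor of these taxa subtends (((Rattus,Oryza),Arabidopsis),(Tremarctos,(Gasterosteus,Hordeum))).
That clade has exactly 6 tips — every listed taxon and nothing else — so the group is monophyletic.

Yes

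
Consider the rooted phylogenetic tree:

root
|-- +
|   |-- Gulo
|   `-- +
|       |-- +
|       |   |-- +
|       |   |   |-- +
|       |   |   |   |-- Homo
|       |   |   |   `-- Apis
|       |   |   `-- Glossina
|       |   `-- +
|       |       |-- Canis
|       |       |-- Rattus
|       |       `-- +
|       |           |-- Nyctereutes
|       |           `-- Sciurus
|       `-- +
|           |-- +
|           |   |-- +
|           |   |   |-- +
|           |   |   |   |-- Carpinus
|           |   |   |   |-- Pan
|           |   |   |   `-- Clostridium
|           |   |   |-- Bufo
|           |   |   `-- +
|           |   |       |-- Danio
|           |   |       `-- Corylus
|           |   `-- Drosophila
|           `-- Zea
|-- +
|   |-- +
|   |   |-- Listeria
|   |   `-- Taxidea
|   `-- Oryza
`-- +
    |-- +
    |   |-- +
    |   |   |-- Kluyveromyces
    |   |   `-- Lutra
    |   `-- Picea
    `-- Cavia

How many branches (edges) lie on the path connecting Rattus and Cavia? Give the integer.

The MRCA of Rattus and Cavia is the root of the tree.
From Rattus up to that node: 5 branches. From Cavia up to the same node: 2 branches. Total: 5 + 2 = 7.

7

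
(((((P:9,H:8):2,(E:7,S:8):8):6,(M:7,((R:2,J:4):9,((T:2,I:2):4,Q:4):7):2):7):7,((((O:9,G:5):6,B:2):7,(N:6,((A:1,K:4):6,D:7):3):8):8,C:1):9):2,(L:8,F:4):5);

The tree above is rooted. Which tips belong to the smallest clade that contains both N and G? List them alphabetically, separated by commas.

A, B, D, G, K, N, O

Tracing N: it sits inside (N,((A,K),D)).
Tracing G: it sits inside (O,G).
The smallest clade enclosing both is (((O,G),B),(N,((A,K),D))); the answer is its 7 terminal taxa in alphabetical order.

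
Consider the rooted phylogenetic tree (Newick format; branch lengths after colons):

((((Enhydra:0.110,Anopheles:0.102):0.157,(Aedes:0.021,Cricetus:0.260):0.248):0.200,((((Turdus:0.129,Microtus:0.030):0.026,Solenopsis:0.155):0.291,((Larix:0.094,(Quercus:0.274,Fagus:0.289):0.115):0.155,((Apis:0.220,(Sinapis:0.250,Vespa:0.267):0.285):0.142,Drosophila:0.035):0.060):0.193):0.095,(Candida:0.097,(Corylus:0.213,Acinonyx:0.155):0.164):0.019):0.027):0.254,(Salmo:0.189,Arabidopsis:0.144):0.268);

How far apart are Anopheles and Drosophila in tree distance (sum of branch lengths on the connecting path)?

The path runs Anopheles → … → MRCA → … → Drosophila; the MRCA is the node subtending (((Enhydra,Anopheles),(Aedes,Cricetus)),((((Turdus,Microtus),Solenopsis),((Larix,(Quercus,Fagus)),((Apis,(Sinapis,Vespa)),Drosophila))),(Candida,(Corylus,Acinonyx)))).
Branch lengths along that path: 0.102 + 0.157 + 0.200 + 0.027 + 0.095 + 0.193 + 0.060 + 0.035 = 0.869.

0.869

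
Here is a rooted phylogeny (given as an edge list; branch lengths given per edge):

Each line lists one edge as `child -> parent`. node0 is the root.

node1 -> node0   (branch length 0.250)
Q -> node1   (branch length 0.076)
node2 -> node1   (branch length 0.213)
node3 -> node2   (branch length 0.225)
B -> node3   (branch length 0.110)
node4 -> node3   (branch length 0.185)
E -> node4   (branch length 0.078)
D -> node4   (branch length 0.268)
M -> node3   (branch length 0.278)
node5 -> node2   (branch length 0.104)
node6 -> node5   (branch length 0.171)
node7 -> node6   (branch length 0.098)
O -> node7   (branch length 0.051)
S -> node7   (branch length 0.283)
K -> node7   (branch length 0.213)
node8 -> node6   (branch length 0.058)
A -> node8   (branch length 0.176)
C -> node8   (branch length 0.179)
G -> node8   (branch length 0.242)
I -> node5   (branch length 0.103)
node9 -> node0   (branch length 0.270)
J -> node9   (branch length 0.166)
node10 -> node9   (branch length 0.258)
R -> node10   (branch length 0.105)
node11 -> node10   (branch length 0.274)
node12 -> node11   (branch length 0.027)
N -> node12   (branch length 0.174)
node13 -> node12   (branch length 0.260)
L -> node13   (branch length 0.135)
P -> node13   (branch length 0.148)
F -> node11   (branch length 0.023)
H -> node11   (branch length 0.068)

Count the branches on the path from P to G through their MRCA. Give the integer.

12

The MRCA of P and G is the root of the tree.
From P up to that node: 6 branches. From G up to the same node: 6 branches. Total: 6 + 6 = 12.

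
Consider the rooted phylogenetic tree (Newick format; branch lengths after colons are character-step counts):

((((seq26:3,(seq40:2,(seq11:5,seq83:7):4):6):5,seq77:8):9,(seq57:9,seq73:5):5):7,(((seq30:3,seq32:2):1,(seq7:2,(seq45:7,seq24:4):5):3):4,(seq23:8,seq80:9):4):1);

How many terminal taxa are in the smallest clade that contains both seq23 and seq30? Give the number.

7

The MRCA of seq23 and seq30 is the node subtending (((seq30,seq32),(seq7,(seq45,seq24))),(seq23,seq80)).
That clade contains 7 terminal taxa: seq23, seq24, seq30, seq32, seq45, seq7, seq80.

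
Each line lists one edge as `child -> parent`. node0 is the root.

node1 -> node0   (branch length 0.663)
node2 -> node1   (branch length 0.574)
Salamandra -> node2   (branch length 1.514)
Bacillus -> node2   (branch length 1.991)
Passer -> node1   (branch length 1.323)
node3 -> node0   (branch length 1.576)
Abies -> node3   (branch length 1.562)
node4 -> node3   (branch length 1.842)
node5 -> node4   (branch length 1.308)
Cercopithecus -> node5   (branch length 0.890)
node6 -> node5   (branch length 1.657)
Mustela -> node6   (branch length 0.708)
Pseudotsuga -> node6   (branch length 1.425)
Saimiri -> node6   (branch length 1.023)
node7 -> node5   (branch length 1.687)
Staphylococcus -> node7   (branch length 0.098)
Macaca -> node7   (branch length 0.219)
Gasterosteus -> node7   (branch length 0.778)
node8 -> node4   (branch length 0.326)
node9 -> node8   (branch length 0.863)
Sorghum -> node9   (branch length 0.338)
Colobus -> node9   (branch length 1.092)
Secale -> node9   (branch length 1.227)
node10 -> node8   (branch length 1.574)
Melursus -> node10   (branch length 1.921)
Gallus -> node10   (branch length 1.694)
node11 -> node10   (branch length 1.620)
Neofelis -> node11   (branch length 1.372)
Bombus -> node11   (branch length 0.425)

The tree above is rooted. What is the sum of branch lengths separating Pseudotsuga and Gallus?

The path runs Pseudotsuga → … → MRCA → … → Gallus; the MRCA is the node subtending ((Cercopithecus,(Mustela,Pseudotsuga,Saimiri),(Staphylococcus,Macaca,Gasterosteus)),((Sorghum,Colobus,Secale),(Melursus,Gallus,(Neofelis,Bombus)))).
Branch lengths along that path: 1.425 + 1.657 + 1.308 + 0.326 + 1.574 + 1.694 = 7.984.

7.984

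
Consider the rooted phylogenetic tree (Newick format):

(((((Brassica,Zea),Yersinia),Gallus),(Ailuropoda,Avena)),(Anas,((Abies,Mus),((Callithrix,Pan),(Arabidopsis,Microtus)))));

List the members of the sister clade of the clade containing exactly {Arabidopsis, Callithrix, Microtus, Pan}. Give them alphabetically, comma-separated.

Abies, Mus

The clade containing exactly {Arabidopsis, Callithrix, Microtus, Pan} attaches to the tree at the node subtending ((Abies,Mus),((Callithrix,Pan),(Arabidopsis,Microtus))).
The other lineage descending from that same node — the sister group — is (Abies,Mus); its 2 tips in alphabetical order are the answer.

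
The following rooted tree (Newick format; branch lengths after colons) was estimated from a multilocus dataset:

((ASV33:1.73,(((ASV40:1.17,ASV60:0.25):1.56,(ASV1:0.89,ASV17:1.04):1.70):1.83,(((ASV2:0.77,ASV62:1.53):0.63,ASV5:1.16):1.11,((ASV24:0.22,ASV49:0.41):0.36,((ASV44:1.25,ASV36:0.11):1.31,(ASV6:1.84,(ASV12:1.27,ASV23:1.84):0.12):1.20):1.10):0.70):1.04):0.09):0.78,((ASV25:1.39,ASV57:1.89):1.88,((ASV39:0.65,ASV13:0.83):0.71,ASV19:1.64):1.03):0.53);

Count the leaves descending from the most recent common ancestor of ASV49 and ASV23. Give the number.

7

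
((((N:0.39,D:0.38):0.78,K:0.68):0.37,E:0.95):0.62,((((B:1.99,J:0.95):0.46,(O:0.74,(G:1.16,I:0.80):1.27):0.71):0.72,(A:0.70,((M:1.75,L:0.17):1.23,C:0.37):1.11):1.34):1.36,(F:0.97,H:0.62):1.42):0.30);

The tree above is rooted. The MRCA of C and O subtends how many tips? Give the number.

9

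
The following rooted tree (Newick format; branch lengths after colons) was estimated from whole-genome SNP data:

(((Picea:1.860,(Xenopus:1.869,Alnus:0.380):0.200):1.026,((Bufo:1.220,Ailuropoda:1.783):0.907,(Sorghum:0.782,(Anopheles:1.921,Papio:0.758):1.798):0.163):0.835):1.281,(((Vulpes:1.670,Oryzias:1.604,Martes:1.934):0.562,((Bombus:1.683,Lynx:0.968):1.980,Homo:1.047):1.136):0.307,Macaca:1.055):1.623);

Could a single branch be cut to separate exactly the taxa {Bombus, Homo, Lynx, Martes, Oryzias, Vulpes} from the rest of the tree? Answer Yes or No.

The most recent common ancestor of these taxa subtends ((Vulpes,Oryzias,Martes),((Bombus,Lynx),Homo)).
That clade has exactly 6 tips — every listed taxon and nothing else — so the group is monophyletic.

Yes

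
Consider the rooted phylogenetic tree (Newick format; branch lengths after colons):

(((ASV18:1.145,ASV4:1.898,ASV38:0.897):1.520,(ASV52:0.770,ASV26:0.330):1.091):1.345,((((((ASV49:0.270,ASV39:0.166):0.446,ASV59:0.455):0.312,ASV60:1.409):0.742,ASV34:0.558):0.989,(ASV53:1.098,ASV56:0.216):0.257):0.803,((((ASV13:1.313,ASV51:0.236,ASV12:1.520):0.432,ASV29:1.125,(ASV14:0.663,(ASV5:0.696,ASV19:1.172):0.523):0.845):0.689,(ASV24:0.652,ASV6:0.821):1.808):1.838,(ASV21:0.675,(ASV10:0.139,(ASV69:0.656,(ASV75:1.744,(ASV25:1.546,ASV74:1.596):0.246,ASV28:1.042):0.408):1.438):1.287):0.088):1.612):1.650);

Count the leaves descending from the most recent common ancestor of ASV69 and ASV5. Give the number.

The MRCA of ASV69 and ASV5 is the node subtending ((((ASV13,ASV51,ASV12),ASV29,(ASV14,(ASV5,ASV19))),(ASV24,ASV6)),(ASV21,(ASV10,(ASV69,(ASV75,(ASV25,ASV74),ASV28))))).
That clade contains 16 terminal taxa: ASV10, ASV12, ASV13, ASV14, ASV19, ASV21, ASV24, ASV25, ASV28, ASV29, ASV5, ASV51, ASV6, ASV69, ASV74, ASV75.

16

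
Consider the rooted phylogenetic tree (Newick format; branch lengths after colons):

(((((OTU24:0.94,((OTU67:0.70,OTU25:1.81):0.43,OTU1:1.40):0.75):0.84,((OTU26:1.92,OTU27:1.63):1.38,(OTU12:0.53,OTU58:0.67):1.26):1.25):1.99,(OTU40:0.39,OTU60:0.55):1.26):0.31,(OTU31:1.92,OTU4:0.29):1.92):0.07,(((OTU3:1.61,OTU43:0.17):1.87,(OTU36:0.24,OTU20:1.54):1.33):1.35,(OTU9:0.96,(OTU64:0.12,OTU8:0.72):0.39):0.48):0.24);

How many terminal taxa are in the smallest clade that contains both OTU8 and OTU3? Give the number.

The MRCA of OTU8 and OTU3 is the node subtending (((OTU3,OTU43),(OTU36,OTU20)),(OTU9,(OTU64,OTU8))).
That clade contains 7 terminal taxa: OTU20, OTU3, OTU36, OTU43, OTU64, OTU8, OTU9.

7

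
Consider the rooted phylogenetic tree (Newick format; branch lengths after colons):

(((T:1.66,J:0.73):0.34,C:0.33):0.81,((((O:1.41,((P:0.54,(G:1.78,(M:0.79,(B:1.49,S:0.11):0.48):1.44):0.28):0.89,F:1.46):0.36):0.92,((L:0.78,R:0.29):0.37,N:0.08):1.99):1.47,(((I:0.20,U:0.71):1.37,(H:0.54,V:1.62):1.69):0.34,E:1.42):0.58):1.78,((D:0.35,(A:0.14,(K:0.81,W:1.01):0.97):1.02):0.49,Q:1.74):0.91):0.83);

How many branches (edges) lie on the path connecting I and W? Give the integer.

10

The MRCA of I and W is the node subtending ((((O,((P,(G,(M,(B,S)))),F)),((L,R),N)),(((I,U),(H,V)),E)),((D,(A,(K,W))),Q)).
From I up to that node: 5 branches. From W up to the same node: 5 branches. Total: 5 + 5 = 10.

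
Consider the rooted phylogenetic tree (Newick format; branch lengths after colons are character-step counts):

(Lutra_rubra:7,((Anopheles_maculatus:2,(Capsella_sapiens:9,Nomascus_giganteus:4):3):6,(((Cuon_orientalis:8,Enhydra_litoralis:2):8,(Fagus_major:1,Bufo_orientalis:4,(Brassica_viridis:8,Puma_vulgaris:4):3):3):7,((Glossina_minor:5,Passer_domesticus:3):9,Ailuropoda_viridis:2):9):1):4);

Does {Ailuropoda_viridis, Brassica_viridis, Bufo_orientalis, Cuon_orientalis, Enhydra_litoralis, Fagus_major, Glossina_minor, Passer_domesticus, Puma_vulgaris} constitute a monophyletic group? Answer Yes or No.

The most recent common ancestor of these taxa subtends (((Cuon_orientalis,Enhydra_litoralis),(Fagus_major,Bufo_orientalis,(Brassica_viridis,Puma_vulgaris))),((Glossina_minor,Passer_domesticus),Ailuropoda_viridis)).
That clade has exactly 9 tips — every listed taxon and nothing else — so the group is monophyletic.

Yes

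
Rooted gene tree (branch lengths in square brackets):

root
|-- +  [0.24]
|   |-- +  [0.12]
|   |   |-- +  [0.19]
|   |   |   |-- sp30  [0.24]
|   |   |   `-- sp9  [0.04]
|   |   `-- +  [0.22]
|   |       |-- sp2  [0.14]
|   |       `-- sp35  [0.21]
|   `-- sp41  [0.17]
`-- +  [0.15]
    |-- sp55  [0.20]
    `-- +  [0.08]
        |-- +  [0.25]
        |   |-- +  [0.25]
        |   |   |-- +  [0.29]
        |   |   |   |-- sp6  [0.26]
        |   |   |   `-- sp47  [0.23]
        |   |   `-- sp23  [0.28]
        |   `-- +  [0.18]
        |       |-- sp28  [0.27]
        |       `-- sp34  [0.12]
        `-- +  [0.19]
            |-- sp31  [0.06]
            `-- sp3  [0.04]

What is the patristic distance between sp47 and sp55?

1.30

The path runs sp47 → … → MRCA → … → sp55; the MRCA is the node subtending (sp55,((((sp6,sp47),sp23),(sp28,sp34)),(sp31,sp3))).
Branch lengths along that path: 0.23 + 0.29 + 0.25 + 0.25 + 0.08 + 0.20 = 1.30.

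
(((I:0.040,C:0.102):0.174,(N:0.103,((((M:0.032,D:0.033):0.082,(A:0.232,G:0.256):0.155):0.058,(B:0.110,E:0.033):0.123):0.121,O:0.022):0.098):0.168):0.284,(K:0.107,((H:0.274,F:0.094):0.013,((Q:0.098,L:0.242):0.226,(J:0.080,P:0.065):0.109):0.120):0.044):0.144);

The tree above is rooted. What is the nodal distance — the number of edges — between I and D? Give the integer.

The MRCA of I and D is the node subtending ((I,C),(N,((((M,D),(A,G)),(B,E)),O))).
From I up to that node: 2 branches. From D up to the same node: 6 branches. Total: 2 + 6 = 8.

8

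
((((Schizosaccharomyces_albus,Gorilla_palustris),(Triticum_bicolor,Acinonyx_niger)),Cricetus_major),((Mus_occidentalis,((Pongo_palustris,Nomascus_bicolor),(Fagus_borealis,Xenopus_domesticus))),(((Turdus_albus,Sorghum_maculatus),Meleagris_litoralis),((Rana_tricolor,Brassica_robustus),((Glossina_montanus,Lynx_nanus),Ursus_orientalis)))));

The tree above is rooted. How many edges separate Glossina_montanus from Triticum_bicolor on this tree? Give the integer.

10

The MRCA of Glossina_montanus and Triticum_bicolor is the root of the tree.
From Glossina_montanus up to that node: 6 branches. From Triticum_bicolor up to the same node: 4 branches. Total: 6 + 4 = 10.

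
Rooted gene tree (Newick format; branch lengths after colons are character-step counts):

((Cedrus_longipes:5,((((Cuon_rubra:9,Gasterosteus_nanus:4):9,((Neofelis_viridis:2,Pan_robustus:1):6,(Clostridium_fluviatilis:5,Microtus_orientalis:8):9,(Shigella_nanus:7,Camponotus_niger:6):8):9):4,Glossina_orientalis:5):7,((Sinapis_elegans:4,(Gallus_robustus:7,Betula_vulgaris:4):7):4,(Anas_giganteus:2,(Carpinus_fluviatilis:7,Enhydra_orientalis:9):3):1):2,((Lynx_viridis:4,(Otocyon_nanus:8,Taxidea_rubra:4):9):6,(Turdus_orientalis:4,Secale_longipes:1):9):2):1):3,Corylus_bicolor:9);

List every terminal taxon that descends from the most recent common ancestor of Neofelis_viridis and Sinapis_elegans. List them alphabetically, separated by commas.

Tracing Neofelis_viridis: it sits inside (Neofelis_viridis,Pan_robustus).
Tracing Sinapis_elegans: it sits inside (Sinapis_elegans,(Gallus_robustus,Betula_vulgaris)).
The smallest clade enclosing both is ((((Cuon_rubra,Gasterosteus_nanus),((Neofelis_viridis,Pan_robustus),(Clostridium_fluviatilis,Microtus_orientalis),(Shigella_nanus,Camponotus_niger))),Glossina_orientalis),((Sinapis_elegans,(Gallus_robustus,Betula_vulgaris)),(Anas_giganteus,(Carpinus_fluviatilis,Enhydra_orientalis))),((Lynx_viridis,(Otocyon_nanus,Taxidea_rubra)),(Turdus_orientalis,Secale_longipes))); the answer is its 20 terminal taxa in alphabetical order.

Anas_giganteus, Betula_vulgaris, Camponotus_niger, Carpinus_fluviatilis, Clostridium_fluviatilis, Cuon_rubra, Enhydra_orientalis, Gallus_robustus, Gasterosteus_nanus, Glossina_orientalis, Lynx_viridis, Microtus_orientalis, Neofelis_viridis, Otocyon_nanus, Pan_robustus, Secale_longipes, Shigella_nanus, Sinapis_elegans, Taxidea_rubra, Turdus_orientalis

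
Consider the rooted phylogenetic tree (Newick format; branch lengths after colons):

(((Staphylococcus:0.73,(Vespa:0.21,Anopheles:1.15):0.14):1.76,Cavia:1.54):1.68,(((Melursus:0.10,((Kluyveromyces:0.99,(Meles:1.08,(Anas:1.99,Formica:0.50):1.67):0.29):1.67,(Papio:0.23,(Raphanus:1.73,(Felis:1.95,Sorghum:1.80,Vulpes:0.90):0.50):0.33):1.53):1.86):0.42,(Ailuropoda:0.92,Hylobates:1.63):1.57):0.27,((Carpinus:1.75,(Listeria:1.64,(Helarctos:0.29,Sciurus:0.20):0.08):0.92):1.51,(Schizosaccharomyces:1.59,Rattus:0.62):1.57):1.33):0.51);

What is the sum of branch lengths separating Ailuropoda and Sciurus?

6.80

The path runs Ailuropoda → … → MRCA → … → Sciurus; the MRCA is the node subtending (((Melursus,((Kluyveromyces,(Meles,(Anas,Formica))),(Papio,(Raphanus,(Felis,Sorghum,Vulpes))))),(Ailuropoda,Hylobates)),((Carpinus,(Listeria,(Helarctos,Sciurus))),(Schizosaccharomyces,Rattus))).
Branch lengths along that path: 0.92 + 1.57 + 0.27 + 1.33 + 1.51 + 0.92 + 0.08 + 0.20 = 6.80.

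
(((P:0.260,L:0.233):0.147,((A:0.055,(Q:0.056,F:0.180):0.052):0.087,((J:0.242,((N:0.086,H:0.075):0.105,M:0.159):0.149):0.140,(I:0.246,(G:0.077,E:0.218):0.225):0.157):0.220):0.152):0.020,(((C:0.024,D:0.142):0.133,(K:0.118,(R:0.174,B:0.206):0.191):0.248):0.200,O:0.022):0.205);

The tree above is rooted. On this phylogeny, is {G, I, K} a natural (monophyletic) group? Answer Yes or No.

No

The MRCA of the listed taxa is the root, so the smallest clade containing them is the whole tree.
That clade also contains A, B, C, D, E, F, H, J, L, M, N, O, P, Q, R, which are not in the proposed group, so the group is not monophyletic.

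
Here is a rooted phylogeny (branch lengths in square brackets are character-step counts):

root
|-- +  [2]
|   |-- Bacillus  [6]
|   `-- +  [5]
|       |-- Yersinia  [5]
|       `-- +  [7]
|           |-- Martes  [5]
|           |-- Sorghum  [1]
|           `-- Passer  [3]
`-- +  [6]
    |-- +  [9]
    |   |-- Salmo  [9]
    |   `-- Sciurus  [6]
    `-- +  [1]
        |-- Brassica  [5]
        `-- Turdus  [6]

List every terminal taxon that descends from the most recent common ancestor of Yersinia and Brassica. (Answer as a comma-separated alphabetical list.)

Tracing Yersinia: it sits inside (Yersinia,(Martes,Sorghum,Passer)).
Tracing Brassica: it sits inside (Brassica,Turdus).
The smallest clade enclosing both is the whole tree (their MRCA is the root), so the answer is all 9 tips in alphabetical order.

Bacillus, Brassica, Martes, Passer, Salmo, Sciurus, Sorghum, Turdus, Yersinia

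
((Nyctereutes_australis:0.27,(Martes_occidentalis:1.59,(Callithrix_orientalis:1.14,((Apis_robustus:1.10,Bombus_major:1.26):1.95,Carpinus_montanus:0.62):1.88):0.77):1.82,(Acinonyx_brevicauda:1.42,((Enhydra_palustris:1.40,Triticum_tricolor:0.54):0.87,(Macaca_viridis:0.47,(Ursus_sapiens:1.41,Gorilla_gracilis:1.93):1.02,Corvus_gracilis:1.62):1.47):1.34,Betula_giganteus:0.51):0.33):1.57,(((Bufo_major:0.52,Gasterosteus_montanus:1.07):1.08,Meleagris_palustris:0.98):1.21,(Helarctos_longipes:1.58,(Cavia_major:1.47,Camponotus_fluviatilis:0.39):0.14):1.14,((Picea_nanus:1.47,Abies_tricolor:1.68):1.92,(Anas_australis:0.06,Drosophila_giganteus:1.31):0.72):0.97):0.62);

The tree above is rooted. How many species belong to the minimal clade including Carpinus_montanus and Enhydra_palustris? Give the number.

14

The MRCA of Carpinus_montanus and Enhydra_palustris is the node subtending (Nyctereutes_australis,(Martes_occidentalis,(Callithrix_orientalis,((Apis_robustus,Bombus_major),Carpinus_montanus))),(Acinonyx_brevicauda,((Enhydra_palustris,Triticum_tricolor),(Macaca_viridis,(Ursus_sapiens,Gorilla_gracilis),Corvus_gracilis)),Betula_giganteus)).
That clade contains 14 terminal taxa: Acinonyx_brevicauda, Apis_robustus, Betula_giganteus, Bombus_major, Callithrix_orientalis, Carpinus_montanus, Corvus_gracilis, Enhydra_palustris, Gorilla_gracilis, Macaca_viridis, Martes_occidentalis, Nyctereutes_australis, Triticum_tricolor, Ursus_sapiens.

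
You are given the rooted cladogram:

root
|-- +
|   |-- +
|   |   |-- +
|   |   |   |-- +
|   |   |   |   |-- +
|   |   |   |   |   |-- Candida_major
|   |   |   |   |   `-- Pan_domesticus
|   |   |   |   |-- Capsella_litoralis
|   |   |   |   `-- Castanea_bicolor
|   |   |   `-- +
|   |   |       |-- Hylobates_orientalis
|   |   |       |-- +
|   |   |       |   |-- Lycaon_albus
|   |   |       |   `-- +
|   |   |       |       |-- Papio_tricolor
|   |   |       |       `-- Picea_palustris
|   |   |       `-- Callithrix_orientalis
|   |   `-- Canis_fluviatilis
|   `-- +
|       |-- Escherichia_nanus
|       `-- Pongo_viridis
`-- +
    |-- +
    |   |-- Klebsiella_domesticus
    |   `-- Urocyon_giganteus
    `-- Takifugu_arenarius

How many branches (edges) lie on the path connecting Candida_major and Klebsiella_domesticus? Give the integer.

The MRCA of Candida_major and Klebsiella_domesticus is the root of the tree.
From Candida_major up to that node: 6 branches. From Klebsiella_domesticus up to the same node: 3 branches. Total: 6 + 3 = 9.

9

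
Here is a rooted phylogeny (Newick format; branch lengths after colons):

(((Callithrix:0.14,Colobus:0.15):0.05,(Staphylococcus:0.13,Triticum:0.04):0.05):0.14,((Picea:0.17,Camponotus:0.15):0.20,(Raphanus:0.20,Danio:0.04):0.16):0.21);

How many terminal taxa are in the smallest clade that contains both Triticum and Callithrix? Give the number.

The MRCA of Triticum and Callithrix is the node subtending ((Callithrix,Colobus),(Staphylococcus,Triticum)).
That clade contains 4 terminal taxa: Callithrix, Colobus, Staphylococcus, Triticum.

4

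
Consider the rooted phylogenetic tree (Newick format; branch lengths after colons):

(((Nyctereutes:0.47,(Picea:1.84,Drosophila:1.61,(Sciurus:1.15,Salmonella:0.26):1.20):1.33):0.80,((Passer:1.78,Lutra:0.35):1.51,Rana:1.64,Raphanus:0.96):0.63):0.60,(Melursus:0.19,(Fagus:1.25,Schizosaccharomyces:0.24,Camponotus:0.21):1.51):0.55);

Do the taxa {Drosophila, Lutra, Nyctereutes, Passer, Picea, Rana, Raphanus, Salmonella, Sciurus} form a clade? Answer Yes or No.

Yes

The most recent common ancestor of these taxa subtends ((Nyctereutes,(Picea,Drosophila,(Sciurus,Salmonella))),((Passer,Lutra),Rana,Raphanus)).
That clade has exactly 9 tips — every listed taxon and nothing else — so the group is monophyletic.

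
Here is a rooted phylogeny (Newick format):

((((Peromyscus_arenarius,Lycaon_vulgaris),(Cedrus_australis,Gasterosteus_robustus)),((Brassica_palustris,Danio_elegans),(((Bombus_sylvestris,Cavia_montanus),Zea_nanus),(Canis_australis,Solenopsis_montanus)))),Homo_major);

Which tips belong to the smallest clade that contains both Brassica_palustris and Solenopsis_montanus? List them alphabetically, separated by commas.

Tracing Brassica_palustris: it sits inside (Brassica_palustris,Danio_elegans).
Tracing Solenopsis_montanus: it sits inside (Canis_australis,Solenopsis_montanus).
The smallest clade enclosing both is ((Brassica_palustris,Danio_elegans),(((Bombus_sylvestris,Cavia_montanus),Zea_nanus),(Canis_australis,Solenopsis_montanus))); the answer is its 7 terminal taxa in alphabetical order.

Bombus_sylvestris, Brassica_palustris, Canis_australis, Cavia_montanus, Danio_elegans, Solenopsis_montanus, Zea_nanus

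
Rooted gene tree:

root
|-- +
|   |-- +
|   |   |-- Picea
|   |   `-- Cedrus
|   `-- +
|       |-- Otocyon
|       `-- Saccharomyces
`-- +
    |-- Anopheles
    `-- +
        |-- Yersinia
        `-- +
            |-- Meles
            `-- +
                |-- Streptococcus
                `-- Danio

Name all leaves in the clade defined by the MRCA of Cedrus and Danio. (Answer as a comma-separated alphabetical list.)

Anopheles, Cedrus, Danio, Meles, Otocyon, Picea, Saccharomyces, Streptococcus, Yersinia

Tracing Cedrus: it sits inside (Picea,Cedrus).
Tracing Danio: it sits inside (Streptococcus,Danio).
The smallest clade enclosing both is the whole tree (their MRCA is the root), so the answer is all 9 tips in alphabetical order.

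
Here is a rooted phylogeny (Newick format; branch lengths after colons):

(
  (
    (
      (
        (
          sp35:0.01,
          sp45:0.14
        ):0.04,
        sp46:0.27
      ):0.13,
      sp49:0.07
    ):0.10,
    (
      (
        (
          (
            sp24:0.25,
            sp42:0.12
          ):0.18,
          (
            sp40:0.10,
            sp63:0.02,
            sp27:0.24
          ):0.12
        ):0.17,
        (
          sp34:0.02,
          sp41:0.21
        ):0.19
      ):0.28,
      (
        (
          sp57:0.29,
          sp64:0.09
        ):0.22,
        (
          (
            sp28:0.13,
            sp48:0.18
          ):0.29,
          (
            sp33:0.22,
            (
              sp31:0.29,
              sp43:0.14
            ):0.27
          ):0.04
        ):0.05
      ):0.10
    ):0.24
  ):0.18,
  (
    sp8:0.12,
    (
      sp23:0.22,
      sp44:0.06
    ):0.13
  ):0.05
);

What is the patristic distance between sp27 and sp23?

The path runs sp27 → … → MRCA → … → sp23; the MRCA is the root of the tree.
Branch lengths along that path: 0.24 + 0.12 + 0.17 + 0.28 + 0.24 + 0.18 + 0.05 + 0.13 + 0.22 = 1.63.

1.63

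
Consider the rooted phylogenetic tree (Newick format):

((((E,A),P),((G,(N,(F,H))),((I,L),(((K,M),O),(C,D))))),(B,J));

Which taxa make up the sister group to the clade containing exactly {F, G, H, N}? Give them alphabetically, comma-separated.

C, D, I, K, L, M, O

The clade containing exactly {F, G, H, N} attaches to the tree at the node subtending ((G,(N,(F,H))),((I,L),(((K,M),O),(C,D)))).
The other lineage descending from that same node — the sister group — is ((I,L),(((K,M),O),(C,D))); its 7 tips in alphabetical order are the answer.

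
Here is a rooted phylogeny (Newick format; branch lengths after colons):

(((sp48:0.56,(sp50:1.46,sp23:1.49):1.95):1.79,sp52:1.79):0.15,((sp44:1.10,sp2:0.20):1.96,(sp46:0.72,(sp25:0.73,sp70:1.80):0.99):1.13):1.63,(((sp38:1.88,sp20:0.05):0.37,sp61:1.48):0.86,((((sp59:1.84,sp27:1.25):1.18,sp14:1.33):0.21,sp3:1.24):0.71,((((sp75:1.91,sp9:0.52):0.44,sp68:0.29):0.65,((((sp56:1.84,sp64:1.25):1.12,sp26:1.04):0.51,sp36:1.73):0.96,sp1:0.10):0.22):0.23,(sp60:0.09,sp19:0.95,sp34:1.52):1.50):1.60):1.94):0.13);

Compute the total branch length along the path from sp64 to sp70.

The path runs sp64 → … → MRCA → … → sp70; the MRCA is the root of the tree.
Branch lengths along that path: 1.25 + 1.12 + 0.51 + 0.96 + 0.22 + 0.23 + 1.60 + 1.94 + 0.13 + 1.63 + 1.13 + 0.99 + 1.80 = 13.51.

13.51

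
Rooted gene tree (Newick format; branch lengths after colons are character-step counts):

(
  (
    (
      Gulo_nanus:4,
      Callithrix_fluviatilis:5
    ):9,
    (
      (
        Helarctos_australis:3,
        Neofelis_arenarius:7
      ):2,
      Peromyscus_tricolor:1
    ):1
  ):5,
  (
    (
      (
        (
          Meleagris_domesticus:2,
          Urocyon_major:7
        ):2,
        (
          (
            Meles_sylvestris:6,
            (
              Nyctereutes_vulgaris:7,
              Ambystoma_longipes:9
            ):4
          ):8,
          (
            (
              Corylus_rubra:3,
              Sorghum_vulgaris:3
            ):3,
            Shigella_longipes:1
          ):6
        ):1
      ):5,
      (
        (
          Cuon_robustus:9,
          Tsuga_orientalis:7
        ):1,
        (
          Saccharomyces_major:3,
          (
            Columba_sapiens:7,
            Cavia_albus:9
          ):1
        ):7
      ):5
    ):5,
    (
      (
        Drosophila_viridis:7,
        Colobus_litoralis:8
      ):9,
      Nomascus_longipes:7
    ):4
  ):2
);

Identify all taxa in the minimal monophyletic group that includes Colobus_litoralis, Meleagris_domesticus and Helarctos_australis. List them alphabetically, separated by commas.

Ambystoma_longipes, Callithrix_fluviatilis, Cavia_albus, Colobus_litoralis, Columba_sapiens, Corylus_rubra, Cuon_robustus, Drosophila_viridis, Gulo_nanus, Helarctos_australis, Meleagris_domesticus, Meles_sylvestris, Neofelis_arenarius, Nomascus_longipes, Nyctereutes_vulgaris, Peromyscus_tricolor, Saccharomyces_major, Shigella_longipes, Sorghum_vulgaris, Tsuga_orientalis, Urocyon_major

Tracing Colobus_litoralis: it sits inside (Drosophila_viridis,Colobus_litoralis).
Tracing Meleagris_domesticus: it sits inside (Meleagris_domesticus,Urocyon_major).
Tracing Helarctos_australis: it sits inside (Helarctos_australis,Neofelis_arenarius).
The smallest clade enclosing all 3 is the whole tree (their MRCA is the root), so the answer is all 21 tips in alphabetical order.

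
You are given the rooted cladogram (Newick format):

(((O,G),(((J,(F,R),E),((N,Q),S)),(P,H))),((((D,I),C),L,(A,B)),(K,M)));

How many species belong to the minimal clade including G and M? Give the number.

The MRCA of G and M is the root, so the clade is the entire tree.
That clade contains 19 terminal taxa: A, B, C, D, E, F, G, H, I, J, K, L, M, N, O, P, Q, R, S.

19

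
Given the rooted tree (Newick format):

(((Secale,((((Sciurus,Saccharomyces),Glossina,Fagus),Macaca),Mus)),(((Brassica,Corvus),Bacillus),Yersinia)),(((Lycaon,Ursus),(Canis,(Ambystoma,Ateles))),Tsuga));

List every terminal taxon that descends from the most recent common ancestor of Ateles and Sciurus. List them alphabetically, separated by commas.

Tracing Ateles: it sits inside (Ambystoma,Ateles).
Tracing Sciurus: it sits inside (Sciurus,Saccharomyces).
The smallest clade enclosing both is the whole tree (their MRCA is the root), so the answer is all 17 tips in alphabetical order.

Ambystoma, Ateles, Bacillus, Brassica, Canis, Corvus, Fagus, Glossina, Lycaon, Macaca, Mus, Saccharomyces, Sciurus, Secale, Tsuga, Ursus, Yersinia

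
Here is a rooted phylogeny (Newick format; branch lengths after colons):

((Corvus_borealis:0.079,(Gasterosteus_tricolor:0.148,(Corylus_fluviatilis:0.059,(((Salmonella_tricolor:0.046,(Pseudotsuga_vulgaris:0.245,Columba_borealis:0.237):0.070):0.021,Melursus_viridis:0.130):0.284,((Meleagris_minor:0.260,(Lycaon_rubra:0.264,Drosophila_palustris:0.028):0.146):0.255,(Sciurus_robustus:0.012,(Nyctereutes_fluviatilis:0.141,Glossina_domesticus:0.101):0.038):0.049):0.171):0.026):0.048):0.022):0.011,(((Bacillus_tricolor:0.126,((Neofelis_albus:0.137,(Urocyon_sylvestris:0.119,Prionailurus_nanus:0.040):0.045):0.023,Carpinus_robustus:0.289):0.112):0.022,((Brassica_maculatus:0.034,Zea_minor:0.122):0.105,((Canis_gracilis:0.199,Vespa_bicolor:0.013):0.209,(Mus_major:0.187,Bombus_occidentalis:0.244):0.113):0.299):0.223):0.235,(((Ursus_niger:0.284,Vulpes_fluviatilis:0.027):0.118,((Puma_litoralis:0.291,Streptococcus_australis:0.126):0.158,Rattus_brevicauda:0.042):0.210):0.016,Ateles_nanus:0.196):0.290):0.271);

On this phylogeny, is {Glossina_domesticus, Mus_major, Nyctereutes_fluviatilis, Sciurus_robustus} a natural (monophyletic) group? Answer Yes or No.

The MRCA of the listed taxa is the root, so the smallest clade containing them is the whole tree.
That clade also contains Ateles_nanus, Bacillus_tricolor, Bombus_occidentalis, Brassica_maculatus, Canis_gracilis, Carpinus_robustus, Columba_borealis, Corvus_borealis, Corylus_fluviatilis, Drosophila_palustris, Gasterosteus_tricolor, Lycaon_rubra, Meleagris_minor, Melursus_viridis, Neofelis_albus, Prionailurus_nanus, Pseudotsuga_vulgaris, Puma_litoralis, Rattus_brevicauda, Salmonella_tricolor, Streptococcus_australis, Urocyon_sylvestris, Ursus_niger, Vespa_bicolor, Vulpes_fluviatilis, Zea_minor, which are not in the proposed group, so the group is not monophyletic.

No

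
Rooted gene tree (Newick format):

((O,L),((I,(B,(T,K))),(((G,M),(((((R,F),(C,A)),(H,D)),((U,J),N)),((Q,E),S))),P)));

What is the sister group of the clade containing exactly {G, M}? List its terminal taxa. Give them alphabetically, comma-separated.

A, C, D, E, F, H, J, N, Q, R, S, U

The clade containing exactly {G, M} attaches to the tree at the node subtending ((G,M),(((((R,F),(C,A)),(H,D)),((U,J),N)),((Q,E),S))).
The other lineage descending from that same node — the sister group — is (((((R,F),(C,A)),(H,D)),((U,J),N)),((Q,E),S)); its 12 tips in alphabetical order are the answer.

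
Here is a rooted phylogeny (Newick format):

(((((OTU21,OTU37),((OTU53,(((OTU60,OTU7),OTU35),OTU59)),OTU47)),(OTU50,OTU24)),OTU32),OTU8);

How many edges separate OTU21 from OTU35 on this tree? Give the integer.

The MRCA of OTU21 and OTU35 is the node subtending ((OTU21,OTU37),((OTU53,(((OTU60,OTU7),OTU35),OTU59)),OTU47)).
From OTU21 up to that node: 2 branches. From OTU35 up to the same node: 5 branches. Total: 2 + 5 = 7.

7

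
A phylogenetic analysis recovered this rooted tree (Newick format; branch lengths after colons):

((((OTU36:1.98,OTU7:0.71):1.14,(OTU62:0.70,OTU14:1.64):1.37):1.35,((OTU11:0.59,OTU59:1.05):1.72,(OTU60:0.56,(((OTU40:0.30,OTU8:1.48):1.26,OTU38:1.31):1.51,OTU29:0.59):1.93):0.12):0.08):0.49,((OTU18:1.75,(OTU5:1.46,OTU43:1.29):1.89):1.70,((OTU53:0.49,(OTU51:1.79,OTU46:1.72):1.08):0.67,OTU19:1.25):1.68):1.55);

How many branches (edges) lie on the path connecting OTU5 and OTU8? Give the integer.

The MRCA of OTU5 and OTU8 is the root of the tree.
From OTU5 up to that node: 4 branches. From OTU8 up to the same node: 7 branches. Total: 4 + 7 = 11.

11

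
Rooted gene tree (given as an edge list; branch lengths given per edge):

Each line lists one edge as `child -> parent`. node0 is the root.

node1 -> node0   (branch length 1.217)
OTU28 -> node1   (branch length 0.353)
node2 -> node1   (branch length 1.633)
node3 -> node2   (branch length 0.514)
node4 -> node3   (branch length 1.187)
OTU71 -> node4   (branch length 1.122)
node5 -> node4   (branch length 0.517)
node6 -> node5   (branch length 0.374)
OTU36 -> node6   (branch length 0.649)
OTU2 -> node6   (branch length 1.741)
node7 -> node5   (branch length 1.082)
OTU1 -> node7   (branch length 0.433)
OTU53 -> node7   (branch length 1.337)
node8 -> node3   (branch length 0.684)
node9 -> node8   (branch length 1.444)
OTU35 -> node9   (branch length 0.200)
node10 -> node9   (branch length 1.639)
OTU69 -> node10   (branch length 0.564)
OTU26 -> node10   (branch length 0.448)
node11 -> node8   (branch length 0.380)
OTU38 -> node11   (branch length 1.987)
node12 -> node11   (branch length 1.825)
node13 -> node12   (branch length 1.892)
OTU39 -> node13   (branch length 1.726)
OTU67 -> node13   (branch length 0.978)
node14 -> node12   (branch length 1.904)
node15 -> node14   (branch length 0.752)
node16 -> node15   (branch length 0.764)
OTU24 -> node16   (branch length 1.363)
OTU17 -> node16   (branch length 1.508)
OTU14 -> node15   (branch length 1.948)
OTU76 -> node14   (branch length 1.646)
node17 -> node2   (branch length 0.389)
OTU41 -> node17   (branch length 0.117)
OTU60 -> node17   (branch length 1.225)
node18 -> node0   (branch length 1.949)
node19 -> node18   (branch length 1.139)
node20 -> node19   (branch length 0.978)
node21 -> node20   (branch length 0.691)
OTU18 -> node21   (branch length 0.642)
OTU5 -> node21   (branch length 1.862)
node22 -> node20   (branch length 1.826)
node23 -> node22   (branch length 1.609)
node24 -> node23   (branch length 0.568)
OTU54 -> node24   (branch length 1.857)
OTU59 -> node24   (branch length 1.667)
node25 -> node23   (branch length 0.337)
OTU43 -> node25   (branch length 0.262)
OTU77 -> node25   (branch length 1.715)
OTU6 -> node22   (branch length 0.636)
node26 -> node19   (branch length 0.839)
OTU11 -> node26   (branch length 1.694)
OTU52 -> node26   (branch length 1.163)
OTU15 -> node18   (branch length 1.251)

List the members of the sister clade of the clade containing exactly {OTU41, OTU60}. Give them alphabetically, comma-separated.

The clade containing exactly {OTU41, OTU60} attaches to the tree at the node subtending (((OTU71,((OTU36,OTU2),(OTU1,OTU53))),((OTU35,(OTU69,OTU26)),(OTU38,((OTU39,OTU67),(((OTU24,OTU17),OTU14),OTU76))))),(OTU41,OTU60)).
The other lineage descending from that same node — the sister group — is ((OTU71,((OTU36,OTU2),(OTU1,OTU53))),((OTU35,(OTU69,OTU26)),(OTU38,((OTU39,OTU67),(((OTU24,OTU17),OTU14),OTU76))))); its 15 tips in alphabetical order are the answer.

OTU1, OTU14, OTU17, OTU2, OTU24, OTU26, OTU35, OTU36, OTU38, OTU39, OTU53, OTU67, OTU69, OTU71, OTU76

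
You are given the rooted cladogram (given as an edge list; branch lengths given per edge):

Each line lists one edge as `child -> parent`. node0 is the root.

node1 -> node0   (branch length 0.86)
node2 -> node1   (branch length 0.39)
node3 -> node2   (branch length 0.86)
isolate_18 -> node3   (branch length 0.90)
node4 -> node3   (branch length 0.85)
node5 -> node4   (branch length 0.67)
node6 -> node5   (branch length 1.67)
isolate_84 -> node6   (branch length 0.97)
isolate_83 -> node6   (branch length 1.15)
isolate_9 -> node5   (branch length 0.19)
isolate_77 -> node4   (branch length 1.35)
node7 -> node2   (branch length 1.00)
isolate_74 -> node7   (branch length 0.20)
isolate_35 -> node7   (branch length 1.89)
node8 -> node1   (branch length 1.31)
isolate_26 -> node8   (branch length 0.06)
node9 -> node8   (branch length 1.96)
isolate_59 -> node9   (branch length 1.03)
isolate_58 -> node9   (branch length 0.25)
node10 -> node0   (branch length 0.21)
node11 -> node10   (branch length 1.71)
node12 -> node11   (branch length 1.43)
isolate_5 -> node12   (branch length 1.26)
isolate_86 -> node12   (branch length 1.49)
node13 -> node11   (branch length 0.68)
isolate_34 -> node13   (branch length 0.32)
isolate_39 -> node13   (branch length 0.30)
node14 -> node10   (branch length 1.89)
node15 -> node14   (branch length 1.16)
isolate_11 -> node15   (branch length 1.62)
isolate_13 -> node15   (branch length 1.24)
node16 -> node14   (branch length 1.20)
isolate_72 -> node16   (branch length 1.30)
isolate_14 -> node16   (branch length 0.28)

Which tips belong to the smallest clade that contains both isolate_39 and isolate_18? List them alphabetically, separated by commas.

Tracing isolate_39: it sits inside (isolate_34,isolate_39).
Tracing isolate_18: it sits inside (isolate_18,(((isolate_84,isolate_83),isolate_9),isolate_77)).
The smallest clade enclosing both is the whole tree (their MRCA is the root), so the answer is all 18 tips in alphabetical order.

isolate_11, isolate_13, isolate_14, isolate_18, isolate_26, isolate_34, isolate_35, isolate_39, isolate_5, isolate_58, isolate_59, isolate_72, isolate_74, isolate_77, isolate_83, isolate_84, isolate_86, isolate_9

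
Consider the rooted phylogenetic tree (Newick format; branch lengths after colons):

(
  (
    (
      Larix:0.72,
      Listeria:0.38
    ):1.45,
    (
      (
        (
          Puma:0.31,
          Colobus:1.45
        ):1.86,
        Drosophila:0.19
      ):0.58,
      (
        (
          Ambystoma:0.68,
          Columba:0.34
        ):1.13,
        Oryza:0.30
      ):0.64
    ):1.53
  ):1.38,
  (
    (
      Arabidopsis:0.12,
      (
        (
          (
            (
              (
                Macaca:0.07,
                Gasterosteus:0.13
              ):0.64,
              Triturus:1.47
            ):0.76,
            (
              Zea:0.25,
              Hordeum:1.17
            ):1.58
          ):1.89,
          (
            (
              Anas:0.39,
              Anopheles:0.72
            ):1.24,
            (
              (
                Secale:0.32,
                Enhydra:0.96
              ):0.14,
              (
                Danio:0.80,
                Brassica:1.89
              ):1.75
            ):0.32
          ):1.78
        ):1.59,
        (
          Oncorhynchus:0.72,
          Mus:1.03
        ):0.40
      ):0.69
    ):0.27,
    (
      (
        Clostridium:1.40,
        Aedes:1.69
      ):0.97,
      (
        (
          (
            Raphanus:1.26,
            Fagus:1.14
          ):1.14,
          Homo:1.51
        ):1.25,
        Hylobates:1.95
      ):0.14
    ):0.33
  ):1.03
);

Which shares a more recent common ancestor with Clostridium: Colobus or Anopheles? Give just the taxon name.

The MRCA of Clostridium and Anopheles subtends ((Arabidopsis,(((((Macaca,Gasterosteus),Triturus),(Zea,Hordeum)),((Anas,Anopheles),((Secale,Enhydra),(Danio,Brassica)))),(Oncorhynchus,Mus))),((Clostridium,Aedes),(((Raphanus,Fagus),Homo),Hylobates))) (20 taxa).
The MRCA of Clostridium and Colobus is the root, subtending the entire tree (28 taxa).
The first is nested inside the second, so Clostridium shares a more recent common ancestor with Anopheles.

Anopheles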